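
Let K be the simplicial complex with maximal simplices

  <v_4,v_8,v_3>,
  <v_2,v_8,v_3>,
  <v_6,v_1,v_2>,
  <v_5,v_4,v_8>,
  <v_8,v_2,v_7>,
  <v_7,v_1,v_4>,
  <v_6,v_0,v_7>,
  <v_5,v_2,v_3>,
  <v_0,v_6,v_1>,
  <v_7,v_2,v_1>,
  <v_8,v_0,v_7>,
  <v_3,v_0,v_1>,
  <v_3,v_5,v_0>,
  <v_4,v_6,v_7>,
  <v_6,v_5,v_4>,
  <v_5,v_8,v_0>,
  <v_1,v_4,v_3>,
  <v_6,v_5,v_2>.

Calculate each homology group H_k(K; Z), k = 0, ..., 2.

K has 9 vertices, 27 edges, 18 triangles.
rank ∂_0 = 0, rank ∂_1 = 8 ⇒ b_0 = 9 − 0 − 8 = 1; all invariant factors of ∂_1 are 1 so no torsion. So H_0 = Z.
rank ∂_1 = 8, rank ∂_2 = 18 ⇒ b_1 = 27 − 8 − 18 = 1; ∂_2 has invariant factor(s) [2] giving torsion. So H_1 = Z ⊕ Z_2.
rank ∂_2 = 18, rank ∂_3 = 0 ⇒ b_2 = 18 − 18 − 0 = 0. So H_2 = 0.

H_0 = Z,  H_1 = Z ⊕ Z_2,  H_2 = 0.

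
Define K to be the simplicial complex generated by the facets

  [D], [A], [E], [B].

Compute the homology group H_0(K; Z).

We work with the vertex ordering A < B < D < E. The simplices of K, each written with vertices in increasing order, are:

  0-simplices (4): A, B, D, E

giving chain groups C_0 ≅ Z^4.

Now H_k = ker ∂_k / im ∂_{k+1}, so:

  H_0: rank C_0 − rank ∂_1 = 4 − 0 = 4, and there is no ∂_1, so H_0 ≅ Z^4.

H_0 = Z^4.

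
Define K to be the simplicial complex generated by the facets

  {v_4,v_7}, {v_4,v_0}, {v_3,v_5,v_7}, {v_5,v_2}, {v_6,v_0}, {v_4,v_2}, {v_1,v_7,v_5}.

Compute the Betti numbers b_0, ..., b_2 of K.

Fix the vertex order v_0 < v_1 < v_2 < v_3 < v_4 < v_5 < v_6 < v_7 and write every simplex with vertices in increasing order. Then dim K = 2 and the simplices of K are:

  0-simplices (8): [v_0], [v_1], [v_2], [v_3], [v_4], [v_5], [v_6], [v_7]
  1-simplices (10): [v_0,v_4], [v_0,v_6], [v_1,v_5], [v_1,v_7], [v_2,v_4], [v_2,v_5], [v_3,v_5], [v_3,v_7], [v_4,v_7], [v_5,v_7]
  2-simplices (2): [v_1,v_5,v_7], [v_3,v_5,v_7]

Hence C_0 ≅ Z^8, C_1 ≅ Z^10, C_2 ≅ Z^2.

The boundary map ∂_1: C_1 → C_0 is given by ∂[p,q] = [q] − [p].
The 8×10 boundary matrix has rank 7 and Smith normal form diag(1,1,1,1,1,1,1).

Boundary ∂_2: C_2 → C_1 acts by ∂[p,q,r] = [q,r] − [p,r] + [p,q]. For instance
  ∂[v_1,v_5,v_7] = [v_5,v_7] − [v_1,v_7] + [v_1,v_5],
  ∂[v_3,v_5,v_7] = [v_5,v_7] − [v_3,v_7] + [v_3,v_5].
The resulting 10×2 matrix has rank 2, and its Smith normal form has invariant factors (1,1).

From H_k ≅ ker(∂_k) / im(∂_{k+1}) we obtain:

  H_0: rank C_0 − rank ∂_1 = 8 − 7 = 1, and the invariant factors of ∂_1 are all 1, so H_0 = Z.
  H_1: rank ker ∂_1 − rank ∂_2 = (10 − 7) − 2 = 1, and the invariant factors of ∂_2 are all 1, so H_1 = Z.
  H_2: rank ker ∂_2 − rank ∂_3 = (2 − 2) − 0 = 0, and there is no ∂_3, so H_2 = 0.

Hence the Betti numbers are b_0 = 1, b_1 = 1, b_2 = 0.

b_0 = 1, b_1 = 1, b_2 = 0.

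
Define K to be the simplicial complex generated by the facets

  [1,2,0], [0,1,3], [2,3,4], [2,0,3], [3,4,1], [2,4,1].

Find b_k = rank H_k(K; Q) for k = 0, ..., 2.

K has 5 vertices, 9 edges, 6 triangles.
rank ∂_0 = 0, rank ∂_1 = 4 ⇒ b_0 = 5 − 0 − 4 = 1; all invariant factors of ∂_1 are 1 so no torsion. So H_0 = Z.
rank ∂_1 = 4, rank ∂_2 = 5 ⇒ b_1 = 9 − 4 − 5 = 0; all invariant factors of ∂_2 are 1 so no torsion. So H_1 = 0.
rank ∂_2 = 5, rank ∂_3 = 0 ⇒ b_2 = 6 − 5 − 0 = 1. So H_2 = Z.

b_0 = 1, b_1 = 0, b_2 = 1.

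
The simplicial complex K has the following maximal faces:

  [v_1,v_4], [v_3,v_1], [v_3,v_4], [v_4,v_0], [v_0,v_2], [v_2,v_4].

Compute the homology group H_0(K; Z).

Take the total order v_0 < v_1 < v_2 < v_3 < v_4 on the vertex set. Then K (dimension 1) consists of the simplices:

  0-simplices (5): [v_0], [v_1], [v_2], [v_3], [v_4]
  1-simplices (6): [v_0,v_2], [v_0,v_4], [v_1,v_3], [v_1,v_4], [v_2,v_4], [v_3,v_4]

giving chain groups C_0 ≅ Z^5, C_1 ≅ Z^6.

Boundary ∂_1: C_1 → C_0 maps an edge to its endpoints' difference, ∂[p,q] = q − p. For instance
  ∂[v_1,v_4] = [v_4] − [v_1].
The resulting 5×6 matrix has rank 4, and its Smith normal form has invariant factors (1,1,1,1).

From H_k ≅ ker(∂_k) / im(∂_{k+1}) we obtain:

  H_0: rank C_0 − rank ∂_1 = 5 − 4 = 1, and the invariant factors of ∂_1 are all 1, so H_0 = Z.

H_0 ≅ Z.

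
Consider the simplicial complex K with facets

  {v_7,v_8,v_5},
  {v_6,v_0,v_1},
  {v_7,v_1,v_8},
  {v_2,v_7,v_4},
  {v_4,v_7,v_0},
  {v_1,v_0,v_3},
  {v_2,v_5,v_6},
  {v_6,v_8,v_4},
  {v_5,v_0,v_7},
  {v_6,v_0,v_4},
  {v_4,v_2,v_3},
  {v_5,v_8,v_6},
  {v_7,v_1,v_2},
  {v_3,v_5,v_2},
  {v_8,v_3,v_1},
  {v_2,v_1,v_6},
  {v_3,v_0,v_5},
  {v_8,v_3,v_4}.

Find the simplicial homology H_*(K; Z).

H_0 ≅ Z,  H_1 ≅ Z^2,  H_2 ≅ Z.

We work with the vertex ordering v_0 < v_1 < v_2 < v_3 < v_4 < v_5 < v_6 < v_7 < v_8. The simplices of K, each written with vertices in increasing order, are:

  0-simplices (9): [v_0], [v_1], [v_2], [v_3], [v_4], [v_5], [v_6], [v_7], [v_8]
  1-simplices (27): (27 of them)
  2-simplices (18): (18 of them)

Hence C_0 ≅ Z^9, C_1 ≅ Z^27, C_2 ≅ Z^18.

The boundary map ∂_1: C_1 → C_0 sends each edge [p,q] (with p < q) to q − p. For instance
  ∂[v_5,v_6] = [v_6] − [v_5].
The 9×27 boundary matrix has rank 8 and Smith normal form diag(1,1,1,1,1,1,1,1).

The boundary map ∂_2: C_2 → C_1 acts by ∂[p,q,r] = [q,r] − [p,r] + [p,q]. For instance
  ∂[v_1,v_3,v_8] = [v_3,v_8] − [v_1,v_8] + [v_1,v_3],
  ∂[v_0,v_5,v_7] = [v_5,v_7] − [v_0,v_7] + [v_0,v_5].
This gives a 27×18 integer matrix of rank 17; reducing to Smith normal form yields diagonal entries (1,1,1,1,1,1,1,1,1,1,1,1,1,1,1,1,1).

From H_k ≅ ker(∂_k) / im(∂_{k+1}) we obtain:

  H_0: rank C_0 − rank ∂_1 = 9 − 8 = 1, and the invariant factors of ∂_1 are all 1, so H_0 = Z.
  H_1: rank ker ∂_1 − rank ∂_2 = (27 − 8) − 17 = 2, and the invariant factors of ∂_2 are all 1, so H_1 = Z^2.
  H_2: rank ker ∂_2 − rank ∂_3 = (18 − 17) − 0 = 1, and there is no ∂_3, so H_2 = Z.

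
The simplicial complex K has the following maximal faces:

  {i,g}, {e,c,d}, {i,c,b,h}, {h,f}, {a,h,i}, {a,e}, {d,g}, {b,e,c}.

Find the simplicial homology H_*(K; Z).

H_0 ≅ Z,  H_1 ≅ Z^2,  H_2 = 0,  H_3 = 0.

Take the total order a < b < c < d < e < f < g < h < i on the vertex set. Then K (dimension 3) consists of the simplices:

  0-simplices (9): a, b, c, d, e, f, g, h, i
  1-simplices (16): ae, ah, ai, bc, be, bh, bi, cd, ce, ch, ci, de, dg, fh, gi, hi
  2-simplices (7): ahi, bce, bch, bci, bhi, cde, chi
  3-simplices (1): bchi

so the chain groups are C_0 ≅ Z^9, C_1 ≅ Z^16, C_2 ≅ Z^7, C_3 ≅ Z^1.

∂_1: C_1 → C_0 sends each edge [p,q] (with p < q) to q − p. For instance
  ∂ch = h − c.
This gives a 9×16 integer matrix of rank 8; reducing to Smith normal form yields diagonal entries (1,1,1,1,1,1,1,1).

∂_2: C_2 → C_1 sends each 2-simplex [p,q,r] to [q,r] − [p,r] + [p,q]. For instance
  ∂bci = ci − bi + bc,
  ∂chi = hi − ci + ch.
As a 16×7 matrix over Z this has rank 6, with invariant factors (1,1,1,1,1,1).

The boundary map ∂_3: C_3 → C_2 sends each 3-simplex σ to the alternating sum Σ_i (−1)^i (σ with its i-th vertex removed). For instance
  ∂bchi = chi − bhi + bci − bch.
As a 7×1 matrix over Z this has rank 1, with invariant factors (1).

Computing H_k = (kernel of ∂_k) / (image of ∂_{k+1}):

  H_0: rank C_0 − rank ∂_1 = 9 − 8 = 1, and the invariant factors of ∂_1 are all 1, so H_0 = Z.
  H_1: rank ker ∂_1 − rank ∂_2 = (16 − 8) − 6 = 2, and the invariant factors of ∂_2 are all 1, so H_1 = Z^2.
  H_2: rank ker ∂_2 − rank ∂_3 = (7 − 6) − 1 = 0, and the invariant factors of ∂_3 are all 1, so H_2 = 0.
  H_3: rank ker ∂_3 − rank ∂_4 = (1 − 1) − 0 = 0, and there is no ∂_4, so H_3 = 0.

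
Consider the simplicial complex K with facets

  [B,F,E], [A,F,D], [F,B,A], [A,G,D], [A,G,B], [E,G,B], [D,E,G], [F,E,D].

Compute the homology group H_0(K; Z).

H_0 = Z.

Order the vertices as A < B < D < E < F < G. Listing each simplex with vertices in this order, K has dimension 2 with simplices:

  0-simplices (6): A, B, D, E, F, G
  1-simplices (12): AB, AD, AF, AG, BE, BF, BG, DE, DF, DG, EF, EG
  2-simplices (8): ABF, ABG, ADF, ADG, BEF, BEG, DEF, DEG

giving chain groups C_0 ≅ Z^6, C_1 ≅ Z^12, C_2 ≅ Z^8.

∂_1: C_1 → C_0 maps an edge to its endpoints' difference, ∂[p,q] = q − p.
As a 6×12 matrix over Z this has rank 5, with invariant factors (1,1,1,1,1).

The boundary map ∂_2: C_2 → C_1 sends each 2-simplex [p,q,r] to [q,r] − [p,r] + [p,q]. For instance
  ∂BEG = EG − BG + BE,
  ∂BEF = EF − BF + BE.
This gives a 12×8 integer matrix of rank 7; reducing to Smith normal form yields diagonal entries (1,1,1,1,1,1,1).

Reading off H_k = ker ∂_k / im ∂_{k+1}:

  H_0: rank C_0 − rank ∂_1 = 6 − 5 = 1, and the invariant factors of ∂_1 are all 1, so H_0 = Z.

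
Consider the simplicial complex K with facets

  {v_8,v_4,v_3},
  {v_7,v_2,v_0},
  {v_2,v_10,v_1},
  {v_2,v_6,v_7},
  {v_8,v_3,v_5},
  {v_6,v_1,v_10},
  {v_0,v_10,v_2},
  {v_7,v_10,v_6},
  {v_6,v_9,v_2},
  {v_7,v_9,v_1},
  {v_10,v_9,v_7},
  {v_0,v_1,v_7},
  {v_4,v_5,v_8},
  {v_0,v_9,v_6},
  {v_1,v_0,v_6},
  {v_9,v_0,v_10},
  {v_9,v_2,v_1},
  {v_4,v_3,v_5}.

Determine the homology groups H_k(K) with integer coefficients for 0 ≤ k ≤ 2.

K has 11 vertices, 27 edges, 18 triangles.
rank ∂_0 = 0, rank ∂_1 = 9 ⇒ b_0 = 11 − 0 − 9 = 2; all invariant factors of ∂_1 are 1 so no torsion. So H_0 ≅ Z^2.
rank ∂_1 = 9, rank ∂_2 = 16 ⇒ b_1 = 27 − 9 − 16 = 2; all invariant factors of ∂_2 are 1 so no torsion. So H_1 ≅ Z^2.
rank ∂_2 = 16, rank ∂_3 = 0 ⇒ b_2 = 18 − 16 − 0 = 2. So H_2 ≅ Z^2.

H_0 = Z^2,  H_1 = Z^2,  H_2 = Z^2.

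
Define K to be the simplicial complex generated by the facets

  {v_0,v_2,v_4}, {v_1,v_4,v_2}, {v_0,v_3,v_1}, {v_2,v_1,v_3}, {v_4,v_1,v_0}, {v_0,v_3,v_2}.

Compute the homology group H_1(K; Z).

Order the vertices as v_0 < v_1 < v_2 < v_3 < v_4. Listing each simplex with vertices in this order, K has dimension 2 with simplices:

  0-simplices (5): [v_0], [v_1], [v_2], [v_3], [v_4]
  1-simplices (9): [v_0,v_1], [v_0,v_2], [v_0,v_3], [v_0,v_4], [v_1,v_2], [v_1,v_3], [v_1,v_4], [v_2,v_3], [v_2,v_4]
  2-simplices (6): [v_0,v_1,v_3], [v_0,v_1,v_4], [v_0,v_2,v_3], [v_0,v_2,v_4], [v_1,v_2,v_3], [v_1,v_2,v_4]

so the chain groups are C_0 ≅ Z^5, C_1 ≅ Z^9, C_2 ≅ Z^6.

Boundary ∂_1: C_1 → C_0 sends each edge [p,q] (with p < q) to q − p.
As a 5×9 matrix over Z this has rank 4, with invariant factors (1,1,1,1).

Boundary ∂_2: C_2 → C_1 sends each 2-simplex [p,q,r] to [q,r] − [p,r] + [p,q]. For instance
  ∂[v_1,v_2,v_3] = [v_2,v_3] − [v_1,v_3] + [v_1,v_2],
  ∂[v_0,v_1,v_3] = [v_1,v_3] − [v_0,v_3] + [v_0,v_1].
The resulting 9×6 matrix has rank 5, and its Smith normal form has invariant factors (1,1,1,1,1).

From H_k ≅ ker(∂_k) / im(∂_{k+1}) we obtain:

  H_1: rank ker ∂_1 − rank ∂_2 = (9 − 4) − 5 = 0, and the invariant factors of ∂_2 are all 1, so H_1 = 0.

H_1 ≅ 0.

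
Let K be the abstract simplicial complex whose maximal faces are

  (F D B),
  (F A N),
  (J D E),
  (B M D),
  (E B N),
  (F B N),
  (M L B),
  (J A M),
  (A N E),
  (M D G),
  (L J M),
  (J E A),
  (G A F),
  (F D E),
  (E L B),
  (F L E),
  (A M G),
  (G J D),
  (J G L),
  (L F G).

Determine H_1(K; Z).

H_1 ≅ Z ⊕ Z_2.

Order the vertices as A < B < D < E < F < G < J < L < M < N. Listing each simplex with vertices in this order, K has dimension 2 with simplices:

  0-simplices (10): A, B, D, E, F, G, J, L, M, N
  1-simplices (30): AE, AF, AG, AJ, AM, AN, BD, BE, BF, BL, BM, BN, DE, DF, DG, DJ, DM, EF, EJ, EL, EN, FG, FL, FN, GJ, GL, GM, JL, JM, LM
  2-simplices (20): AEJ, AEN, AFG, AFN, AGM, AJM, BDF, BDM, BEL, BEN, BFN, BLM, DEF, DEJ, DGJ, DGM, EFL, FGL, GJL, JLM

giving chain groups C_0 ≅ Z^10, C_1 ≅ Z^30, C_2 ≅ Z^20.

The boundary map ∂_1: C_1 → C_0 sends each edge [p,q] (with p < q) to q − p. For instance
  ∂AJ = J − A.
As a 10×30 matrix over Z this has rank 9, with invariant factors (1,1,1,1,1,1,1,1,1).

Boundary ∂_2: C_2 → C_1 acts by ∂[p,q,r] = [q,r] − [p,r] + [p,q]. For instance
  ∂AEN = EN − AN + AE,
  ∂AEJ = EJ − AJ + AE.
As a 30×20 matrix over Z this has rank 20, with invariant factors (1,1,1,1,1,1,1,1,1,1,1,1,1,1,1,1,1,1,1,2).

Computing H_k = (kernel of ∂_k) / (image of ∂_{k+1}):

  H_1: rank ker ∂_1 − rank ∂_2 = (30 − 9) − 20 = 1, and ∂_2 has invariant factor 2 > 1, so H_1 ≅ Z ⊕ Z_2.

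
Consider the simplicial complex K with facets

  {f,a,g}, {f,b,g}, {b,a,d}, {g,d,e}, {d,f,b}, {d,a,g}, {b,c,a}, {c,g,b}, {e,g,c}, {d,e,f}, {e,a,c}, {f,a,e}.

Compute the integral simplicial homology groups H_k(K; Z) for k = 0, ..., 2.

H_0 ≅ Z,  H_1 ≅ Z/2,  H_2 = 0.

Fix the vertex order a < b < c < d < e < f < g and write every simplex with vertices in increasing order. Then dim K = 2 and the simplices of K are:

  0-simplices (7): a, b, c, d, e, f, g
  1-simplices (18): ab, ac, ad, ae, af, ag, bc, bd, bf, bg, ce, cg, de, df, dg, ef, eg, fg
  2-simplices (12): abc, abd, ace, adg, aef, afg, bcg, bdf, bfg, ceg, def, deg

Hence C_0 ≅ Z^7, C_1 ≅ Z^18, C_2 ≅ Z^12.

Boundary ∂_1: C_1 → C_0 sends each edge [p,q] (with p < q) to q − p.
The 7×18 boundary matrix has rank 6 and Smith normal form diag(1,1,1,1,1,1).

The boundary map ∂_2: C_2 → C_1 sends each 2-simplex [p,q,r] to [q,r] − [p,r] + [p,q]. For instance
  ∂ceg = eg − cg + ce,
  ∂aef = ef − af + ae.
The 18×12 boundary matrix has rank 12 and Smith normal form diag(1,1,1,1,1,1,1,1,1,1,1,2).

From H_k ≅ ker(∂_k) / im(∂_{k+1}) we obtain:

  H_0: rank C_0 − rank ∂_1 = 7 − 6 = 1, and the invariant factors of ∂_1 are all 1, so H_0 = Z.
  H_1: rank ker ∂_1 − rank ∂_2 = (18 − 6) − 12 = 0, and ∂_2 has invariant factor 2 > 1, so H_1 = Z/2.
  H_2: rank ker ∂_2 − rank ∂_3 = (12 − 12) − 0 = 0, and there is no ∂_3, so H_2 = 0.

As a check, the Euler characteristic is 7 − 18 + 12 = 1, which agrees with 1 − 0 + 0 = 1.
(K is a triangulation of the real projective plane RP^2.)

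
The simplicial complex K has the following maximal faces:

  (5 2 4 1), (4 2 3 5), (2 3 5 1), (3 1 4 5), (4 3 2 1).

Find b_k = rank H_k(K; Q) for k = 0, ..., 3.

K has 5 vertices, 10 edges, 10 triangles, 5 3-simplices.
rank ∂_0 = 0, rank ∂_1 = 4 ⇒ b_0 = 5 − 0 − 4 = 1; all invariant factors of ∂_1 are 1 so no torsion. So H_0 = Z.
rank ∂_1 = 4, rank ∂_2 = 6 ⇒ b_1 = 10 − 4 − 6 = 0; all invariant factors of ∂_2 are 1 so no torsion. So H_1 = 0.
rank ∂_2 = 6, rank ∂_3 = 4 ⇒ b_2 = 10 − 6 − 4 = 0; all invariant factors of ∂_3 are 1 so no torsion. So H_2 = 0.
rank ∂_3 = 4, rank ∂_4 = 0 ⇒ b_3 = 5 − 4 − 0 = 1. So H_3 = Z.

b_0 = 1, b_1 = 0, b_2 = 0, b_3 = 1.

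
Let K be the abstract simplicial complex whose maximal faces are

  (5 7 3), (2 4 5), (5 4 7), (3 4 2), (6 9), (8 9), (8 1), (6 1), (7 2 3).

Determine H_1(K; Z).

Take the total order 1 < 2 < 3 < 4 < 5 < 6 < 7 < 8 < 9 on the vertex set. Then K (dimension 2) consists of the simplices:

  0-simplices (9): [1], [2], [3], [4], [5], [6], [7], [8], [9]
  1-simplices (14): [1,6], [1,8], [2,3], [2,4], [2,5], [2,7], [3,4], [3,5], [3,7], [4,5], [4,7], [5,7], [6,9], [8,9]
  2-simplices (5): [2,3,4], [2,3,7], [2,4,5], [3,5,7], [4,5,7]

so the chain groups are C_0 ≅ Z^9, C_1 ≅ Z^14, C_2 ≅ Z^5.

Boundary ∂_1: C_1 → C_0 is given by ∂[p,q] = [q] − [p].
This gives a 9×14 integer matrix of rank 7; reducing to Smith normal form yields diagonal entries (1,1,1,1,1,1,1).

Boundary ∂_2: C_2 → C_1 maps a triangle to the signed sum of its edges. For instance
  ∂[2,4,5] = [4,5] − [2,5] + [2,4],
  ∂[4,5,7] = [5,7] − [4,7] + [4,5].
The resulting 14×5 matrix has rank 5, and its Smith normal form has invariant factors (1,1,1,1,1).

Computing H_k = (kernel of ∂_k) / (image of ∂_{k+1}):

  H_1: rank ker ∂_1 − rank ∂_2 = (14 − 7) − 5 = 2, and the invariant factors of ∂_2 are all 1, so H_1 = Z^2.

H_1 ≅ Z^2.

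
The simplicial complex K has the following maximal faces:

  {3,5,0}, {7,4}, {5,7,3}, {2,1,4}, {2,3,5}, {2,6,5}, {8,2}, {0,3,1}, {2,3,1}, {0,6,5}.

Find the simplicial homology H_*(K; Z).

We work with the vertex ordering 0 < 1 < 2 < 3 < 4 < 5 < 6 < 7 < 8. The simplices of K, each written with vertices in increasing order, are:

  0-simplices (9): [0], [1], [2], [3], [4], [5], [6], [7], [8]
  1-simplices (17): [0,1], [0,3], [0,5], [0,6], [1,2], [1,3], [1,4], [2,3], [2,4], [2,5], [2,6], [2,8], [3,5], [3,7], [4,7], [5,6], [5,7]
  2-simplices (8): [0,1,3], [0,3,5], [0,5,6], [1,2,3], [1,2,4], [2,3,5], [2,5,6], [3,5,7]

giving chain groups C_0 ≅ Z^9, C_1 ≅ Z^17, C_2 ≅ Z^8.

The boundary map ∂_1: C_1 → C_0 maps an edge to its endpoints' difference, ∂[p,q] = q − p. For instance
  ∂[5,6] = [6] − [5].
This gives a 9×17 integer matrix of rank 8; reducing to Smith normal form yields diagonal entries (1,1,1,1,1,1,1,1).

Boundary ∂_2: C_2 → C_1 acts by ∂[p,q,r] = [q,r] − [p,r] + [p,q]. For instance
  ∂[0,5,6] = [5,6] − [0,6] + [0,5],
  ∂[0,1,3] = [1,3] − [0,3] + [0,1].
This gives a 17×8 integer matrix of rank 8; reducing to Smith normal form yields diagonal entries (1,1,1,1,1,1,1,1).

Now H_k = ker ∂_k / im ∂_{k+1}, so:

  H_0: rank C_0 − rank ∂_1 = 9 − 8 = 1, and the invariant factors of ∂_1 are all 1, so H_0 ≅ Z.
  H_1: rank ker ∂_1 − rank ∂_2 = (17 − 8) − 8 = 1, and the invariant factors of ∂_2 are all 1, so H_1 ≅ Z.
  H_2: rank ker ∂_2 − rank ∂_3 = (8 − 8) − 0 = 0, and there is no ∂_3, so H_2 ≅ 0.

H_0 = Z,  H_1 = Z,  H_2 = 0.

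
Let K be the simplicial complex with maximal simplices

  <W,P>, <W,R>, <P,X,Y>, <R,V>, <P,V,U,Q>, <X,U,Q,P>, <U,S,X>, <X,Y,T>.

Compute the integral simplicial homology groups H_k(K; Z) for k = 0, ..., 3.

H_0 ≅ Z,  H_1 ≅ Z,  H_2 = 0,  H_3 = 0.

Order the vertices as P < Q < R < S < T < U < V < W < X < Y. Listing each simplex with vertices in this order, K has dimension 3 with simplices:

  0-simplices (10): P, Q, R, S, T, U, V, W, X, Y
  1-simplices (18): PQ, PU, PV, PW, PX, PY, QU, QV, QX, RV, RW, SU, SX, TX, TY, UV, UX, XY
  2-simplices (10): PQU, PQV, PQX, PUV, PUX, PXY, QUV, QUX, SUX, TXY
  3-simplices (2): PQUV, PQUX

so the chain groups are C_0 ≅ Z^10, C_1 ≅ Z^18, C_2 ≅ Z^10, C_3 ≅ Z^2.

The boundary map ∂_1: C_1 → C_0 sends each edge [p,q] (with p < q) to q − p. For instance
  ∂UV = V − U.
The 10×18 boundary matrix has rank 9 and Smith normal form diag(1,1,1,1,1,1,1,1,1).

∂_2: C_2 → C_1 sends each 2-simplex [p,q,r] to [q,r] − [p,r] + [p,q]. For instance
  ∂TXY = XY − TY + TX,
  ∂PUX = UX − PX + PU.
As a 18×10 matrix over Z this has rank 8, with invariant factors (1,1,1,1,1,1,1,1).

The boundary map ∂_3: C_3 → C_2 sends each 3-simplex σ to the alternating sum Σ_i (−1)^i (σ with its i-th vertex removed). For instance
  ∂PQUV = QUV − PUV + PQV − PQU,
  ∂PQUX = QUX − PUX + PQX − PQU.
As a 10×2 matrix over Z this has rank 2, with invariant factors (1,1).

Computing H_k = (kernel of ∂_k) / (image of ∂_{k+1}):

  H_0: rank C_0 − rank ∂_1 = 10 − 9 = 1, and the invariant factors of ∂_1 are all 1, so H_0 ≅ Z.
  H_1: rank ker ∂_1 − rank ∂_2 = (18 − 9) − 8 = 1, and the invariant factors of ∂_2 are all 1, so H_1 ≅ Z.
  H_2: rank ker ∂_2 − rank ∂_3 = (10 − 8) − 2 = 0, and the invariant factors of ∂_3 are all 1, so H_2 ≅ 0.
  H_3: rank ker ∂_3 − rank ∂_4 = (2 − 2) − 0 = 0, and there is no ∂_4, so H_3 ≅ 0.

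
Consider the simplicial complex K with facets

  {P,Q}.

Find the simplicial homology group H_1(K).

H_1 = 0.

We work with the vertex ordering P < Q. The simplices of K, each written with vertices in increasing order, are:

  0-simplices (2): P, Q
  1-simplices (1): PQ

giving chain groups C_0 ≅ Z^2, C_1 ≅ Z^1.

Boundary ∂_1: C_1 → C_0 maps an edge to its endpoints' difference, ∂[p,q] = q − p.
The resulting 2×1 matrix has rank 1, and its Smith normal form has invariant factors (1).

Reading off H_k = ker ∂_k / im ∂_{k+1}:

  H_1: rank ker ∂_1 − rank ∂_2 = (1 − 1) − 0 = 0, and there is no ∂_2, so H_1 = 0.

(K is a triangulation of the 1-simplex.)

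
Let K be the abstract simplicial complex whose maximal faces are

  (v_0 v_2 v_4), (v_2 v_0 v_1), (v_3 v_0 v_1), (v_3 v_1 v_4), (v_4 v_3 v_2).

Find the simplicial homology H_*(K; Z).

H_0 = Z,  H_1 = Z,  H_2 = 0.

Take the total order v_0 < v_1 < v_2 < v_3 < v_4 on the vertex set. Then K (dimension 2) consists of the simplices:

  0-simplices (5): [v_0], [v_1], [v_2], [v_3], [v_4]
  1-simplices (10): [v_0,v_1], [v_0,v_2], [v_0,v_3], [v_0,v_4], [v_1,v_2], [v_1,v_3], [v_1,v_4], [v_2,v_3], [v_2,v_4], [v_3,v_4]
  2-simplices (5): [v_0,v_1,v_2], [v_0,v_1,v_3], [v_0,v_2,v_4], [v_1,v_3,v_4], [v_2,v_3,v_4]

so the chain groups are C_0 ≅ Z^5, C_1 ≅ Z^10, C_2 ≅ Z^5.

∂_1: C_1 → C_0 sends each edge [p,q] (with p < q) to q − p.
As a 5×10 matrix over Z this has rank 4, with invariant factors (1,1,1,1).

Boundary ∂_2: C_2 → C_1 sends each 2-simplex [p,q,r] to [q,r] − [p,r] + [p,q]. For instance
  ∂[v_0,v_1,v_2] = [v_1,v_2] − [v_0,v_2] + [v_0,v_1],
  ∂[v_0,v_2,v_4] = [v_2,v_4] − [v_0,v_4] + [v_0,v_2].
The resulting 10×5 matrix has rank 5, and its Smith normal form has invariant factors (1,1,1,1,1).

From H_k ≅ ker(∂_k) / im(∂_{k+1}) we obtain:

  H_0: rank C_0 − rank ∂_1 = 5 − 4 = 1, and the invariant factors of ∂_1 are all 1, so H_0 ≅ Z.
  H_1: rank ker ∂_1 − rank ∂_2 = (10 − 4) − 5 = 1, and the invariant factors of ∂_2 are all 1, so H_1 ≅ Z.
  H_2: rank ker ∂_2 − rank ∂_3 = (5 − 5) − 0 = 0, and there is no ∂_3, so H_2 ≅ 0.

As a check, the Euler characteristic is 5 − 10 + 5 = 0, which agrees with 1 − 1 + 0 = 0.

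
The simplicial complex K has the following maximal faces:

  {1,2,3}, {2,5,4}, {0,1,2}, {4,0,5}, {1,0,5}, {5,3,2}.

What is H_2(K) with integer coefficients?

We work with the vertex ordering 0 < 1 < 2 < 3 < 4 < 5. The simplices of K, each written with vertices in increasing order, are:

  0-simplices (6): [0], [1], [2], [3], [4], [5]
  1-simplices (12): [0,1], [0,2], [0,4], [0,5], [1,2], [1,3], [1,5], [2,3], [2,4], [2,5], [3,5], [4,5]
  2-simplices (6): [0,1,2], [0,1,5], [0,4,5], [1,2,3], [2,3,5], [2,4,5]

giving chain groups C_0 ≅ Z^6, C_1 ≅ Z^12, C_2 ≅ Z^6.

The boundary map ∂_1: C_1 → C_0 is given by ∂[p,q] = [q] − [p]. For instance
  ∂[0,5] = [5] − [0].
The resulting 6×12 matrix has rank 5, and its Smith normal form has invariant factors (1,1,1,1,1).

The boundary map ∂_2: C_2 → C_1 maps a triangle to the signed sum of its edges. For instance
  ∂[0,4,5] = [4,5] − [0,5] + [0,4],
  ∂[2,4,5] = [4,5] − [2,5] + [2,4].
As a 12×6 matrix over Z this has rank 6, with invariant factors (1,1,1,1,1,1).

Reading off H_k = ker ∂_k / im ∂_{k+1}:

  H_2: rank ker ∂_2 − rank ∂_3 = (6 − 6) − 0 = 0, and there is no ∂_3, so H_2 ≅ 0.

H_2 ≅ 0.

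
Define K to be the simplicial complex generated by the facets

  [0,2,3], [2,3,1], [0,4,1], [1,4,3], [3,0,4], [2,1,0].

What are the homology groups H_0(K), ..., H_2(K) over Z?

We work with the vertex ordering 0 < 1 < 2 < 3 < 4. The simplices of K, each written with vertices in increasing order, are:

  0-simplices (5): [0], [1], [2], [3], [4]
  1-simplices (9): [0,1], [0,2], [0,3], [0,4], [1,2], [1,3], [1,4], [2,3], [3,4]
  2-simplices (6): [0,1,2], [0,1,4], [0,2,3], [0,3,4], [1,2,3], [1,3,4]

giving chain groups C_0 ≅ Z^5, C_1 ≅ Z^9, C_2 ≅ Z^6.

The boundary map ∂_1: C_1 → C_0 is given by ∂[p,q] = [q] − [p]. For instance
  ∂[3,4] = [4] − [3].
This gives a 5×9 integer matrix of rank 4; reducing to Smith normal form yields diagonal entries (1,1,1,1).

The boundary map ∂_2: C_2 → C_1 sends each 2-simplex [p,q,r] to [q,r] − [p,r] + [p,q]. For instance
  ∂[0,1,2] = [1,2] − [0,2] + [0,1],
  ∂[0,1,4] = [1,4] − [0,4] + [0,1].
As a 9×6 matrix over Z this has rank 5, with invariant factors (1,1,1,1,1).

From H_k ≅ ker(∂_k) / im(∂_{k+1}) we obtain:

  H_0: rank C_0 − rank ∂_1 = 5 − 4 = 1, and the invariant factors of ∂_1 are all 1, so H_0 ≅ Z.
  H_1: rank ker ∂_1 − rank ∂_2 = (9 − 4) − 5 = 0, and the invariant factors of ∂_2 are all 1, so H_1 ≅ 0.
  H_2: rank ker ∂_2 − rank ∂_3 = (6 − 5) − 0 = 1, and there is no ∂_3, so H_2 ≅ Z.

As a check, the Euler characteristic is 5 − 9 + 6 = 2, which agrees with 1 − 0 + 1 = 2.
(K is a triangulation of the 2-sphere S^2.)

H_0 = Z,  H_1 = 0,  H_2 = Z.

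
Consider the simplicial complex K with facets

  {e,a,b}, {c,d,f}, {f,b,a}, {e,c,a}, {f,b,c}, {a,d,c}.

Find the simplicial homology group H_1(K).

H_1 ≅ Z.

K has 6 vertices, 12 edges, 6 triangles.
rank ∂_1 = 5, rank ∂_2 = 6 ⇒ b_1 = 12 − 5 − 6 = 1; all invariant factors of ∂_2 are 1 so no torsion. So H_1 = Z.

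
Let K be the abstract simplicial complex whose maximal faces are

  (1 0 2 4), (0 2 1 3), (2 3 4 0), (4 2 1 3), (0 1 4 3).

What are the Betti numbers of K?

b_0 = 1, b_1 = 0, b_2 = 0, b_3 = 1.

Order the vertices as 0 < 1 < 2 < 3 < 4. Listing each simplex with vertices in this order, K has dimension 3 with simplices:

  0-simplices (5): [0], [1], [2], [3], [4]
  1-simplices (10): [0,1], [0,2], [0,3], [0,4], [1,2], [1,3], [1,4], [2,3], [2,4], [3,4]
  2-simplices (10): [0,1,2], [0,1,3], [0,1,4], [0,2,3], [0,2,4], [0,3,4], [1,2,3], [1,2,4], [1,3,4], [2,3,4]
  3-simplices (5): [0,1,2,3], [0,1,2,4], [0,1,3,4], [0,2,3,4], [1,2,3,4]

so the chain groups are C_0 ≅ Z^5, C_1 ≅ Z^10, C_2 ≅ Z^10, C_3 ≅ Z^5.

Boundary ∂_1: C_1 → C_0 is given by ∂[p,q] = [q] − [p]. For instance
  ∂[0,4] = [4] − [0].
This gives a 5×10 integer matrix of rank 4; reducing to Smith normal form yields diagonal entries (1,1,1,1).

Boundary ∂_2: C_2 → C_1 sends each 2-simplex [p,q,r] to [q,r] − [p,r] + [p,q]. For instance
  ∂[0,1,4] = [1,4] − [0,4] + [0,1],
  ∂[1,2,4] = [2,4] − [1,4] + [1,2].
The resulting 10×10 matrix has rank 6, and its Smith normal form has invariant factors (1,1,1,1,1,1).

The boundary map ∂_3: C_3 → C_2 sends each 3-simplex σ to the alternating sum Σ_i (−1)^i (σ with its i-th vertex removed). For instance
  ∂[0,2,3,4] = [2,3,4] − [0,3,4] + [0,2,4] − [0,2,3],
  ∂[0,1,2,3] = [1,2,3] − [0,2,3] + [0,1,3] − [0,1,2].
The 10×5 boundary matrix has rank 4 and Smith normal form diag(1,1,1,1).

Reading off H_k = ker ∂_k / im ∂_{k+1}:

  H_0: rank C_0 − rank ∂_1 = 5 − 4 = 1, and the invariant factors of ∂_1 are all 1, so H_0 = Z.
  H_1: rank ker ∂_1 − rank ∂_2 = (10 − 4) − 6 = 0, and the invariant factors of ∂_2 are all 1, so H_1 = 0.
  H_2: rank ker ∂_2 − rank ∂_3 = (10 − 6) − 4 = 0, and the invariant factors of ∂_3 are all 1, so H_2 = 0.
  H_3: rank ker ∂_3 − rank ∂_4 = (5 − 4) − 0 = 1, and there is no ∂_4, so H_3 = Z.

(K is a triangulation of the 3-sphere S^3.)

Hence the Betti numbers are b_0 = 1, b_1 = 0, b_2 = 0, b_3 = 1.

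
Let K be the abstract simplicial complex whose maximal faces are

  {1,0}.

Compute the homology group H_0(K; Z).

Fix the vertex order 0 < 1 and write every simplex with vertices in increasing order. Then dim K = 1 and the simplices of K are:

  0-simplices (2): [0], [1]
  1-simplices (1): [0,1]

Hence C_0 ≅ Z^2, C_1 ≅ Z^1.

∂_1: C_1 → C_0 maps an edge to its endpoints' difference, ∂[p,q] = q − p.
The 2×1 boundary matrix has rank 1 and Smith normal form diag(1).

Now H_k = ker ∂_k / im ∂_{k+1}, so:

  H_0: rank C_0 − rank ∂_1 = 2 − 1 = 1, and the invariant factors of ∂_1 are all 1, so H_0 ≅ Z.

(K is a triangulation of the 1-simplex.)

H_0 = Z.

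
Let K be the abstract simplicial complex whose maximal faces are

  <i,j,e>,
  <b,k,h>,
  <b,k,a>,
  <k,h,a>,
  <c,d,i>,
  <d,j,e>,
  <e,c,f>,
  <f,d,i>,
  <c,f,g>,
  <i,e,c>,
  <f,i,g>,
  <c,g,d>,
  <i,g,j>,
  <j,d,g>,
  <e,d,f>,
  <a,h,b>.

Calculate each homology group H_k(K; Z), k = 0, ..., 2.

H_0 ≅ Z^2,  H_1 ≅ Z/2,  H_2 ≅ Z.

We work with the vertex ordering a < b < c < d < e < f < g < h < i < j < k. The simplices of K, each written with vertices in increasing order, are:

  0-simplices (11): a, b, c, d, e, f, g, h, i, j, k
  1-simplices (24): ab, ah, ak, bh, bk, cd, ce, cf, cg, ci, de, df, dg, di, dj, ef, ei, ej, fg, fi, gi, gj, hk, ij
  2-simplices (16): abh, abk, ahk, bhk, cdg, cdi, cef, cei, cfg, def, dej, dfi, dgj, eij, fgi, gij

so the chain groups are C_0 ≅ Z^11, C_1 ≅ Z^24, C_2 ≅ Z^16.

∂_1: C_1 → C_0 maps an edge to its endpoints' difference, ∂[p,q] = q − p. For instance
  ∂di = i − d.
As a 11×24 matrix over Z this has rank 9, with invariant factors (1,1,1,1,1,1,1,1,1).

Boundary ∂_2: C_2 → C_1 maps a triangle to the signed sum of its edges. For instance
  ∂dgj = gj − dj + dg,
  ∂def = ef − df + de.
This gives a 24×16 integer matrix of rank 15; reducing to Smith normal form yields diagonal entries (1,1,1,1,1,1,1,1,1,1,1,1,1,1,2).

From H_k ≅ ker(∂_k) / im(∂_{k+1}) we obtain:

  H_0: rank C_0 − rank ∂_1 = 11 − 9 = 2, and the invariant factors of ∂_1 are all 1, so H_0 = Z^2.
  H_1: rank ker ∂_1 − rank ∂_2 = (24 − 9) − 15 = 0, and ∂_2 has invariant factor 2 > 1, so H_1 = Z/2.
  H_2: rank ker ∂_2 − rank ∂_3 = (16 − 15) − 0 = 1, and there is no ∂_3, so H_2 = Z.

As a check, the Euler characteristic is 11 − 24 + 16 = 3, which agrees with 2 − 0 + 1 = 3.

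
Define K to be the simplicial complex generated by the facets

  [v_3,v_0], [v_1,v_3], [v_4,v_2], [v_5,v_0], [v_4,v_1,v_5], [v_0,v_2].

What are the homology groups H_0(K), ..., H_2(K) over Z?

We work with the vertex ordering v_0 < v_1 < v_2 < v_3 < v_4 < v_5. The simplices of K, each written with vertices in increasing order, are:

  0-simplices (6): [v_0], [v_1], [v_2], [v_3], [v_4], [v_5]
  1-simplices (8): [v_0,v_2], [v_0,v_3], [v_0,v_5], [v_1,v_3], [v_1,v_4], [v_1,v_5], [v_2,v_4], [v_4,v_5]
  2-simplices (1): [v_1,v_4,v_5]

so the chain groups are C_0 ≅ Z^6, C_1 ≅ Z^8, C_2 ≅ Z^1.

∂_1: C_1 → C_0 is given by ∂[p,q] = [q] − [p]. For instance
  ∂[v_4,v_5] = [v_5] − [v_4].
This gives a 6×8 integer matrix of rank 5; reducing to Smith normal form yields diagonal entries (1,1,1,1,1).

∂_2: C_2 → C_1 maps a triangle to the signed sum of its edges. For instance
  ∂[v_1,v_4,v_5] = [v_4,v_5] − [v_1,v_5] + [v_1,v_4].
This gives a 8×1 integer matrix of rank 1; reducing to Smith normal form yields diagonal entries (1).

Now H_k = ker ∂_k / im ∂_{k+1}, so:

  H_0: rank C_0 − rank ∂_1 = 6 − 5 = 1, and the invariant factors of ∂_1 are all 1, so H_0 ≅ Z.
  H_1: rank ker ∂_1 − rank ∂_2 = (8 − 5) − 1 = 2, and the invariant factors of ∂_2 are all 1, so H_1 ≅ Z^2.
  H_2: rank ker ∂_2 − rank ∂_3 = (1 − 1) − 0 = 0, and there is no ∂_3, so H_2 ≅ 0.

H_0 ≅ Z,  H_1 ≅ Z^2,  H_2 = 0.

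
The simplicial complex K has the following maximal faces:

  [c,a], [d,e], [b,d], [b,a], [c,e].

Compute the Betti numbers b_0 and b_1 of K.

b_0 = 1, b_1 = 1.

We work with the vertex ordering a < b < c < d < e. The simplices of K, each written with vertices in increasing order, are:

  0-simplices (5): a, b, c, d, e
  1-simplices (5): ab, ac, bd, ce, de

so the chain groups are C_0 ≅ Z^5, C_1 ≅ Z^5.

The boundary map ∂_1: C_1 → C_0 maps an edge to its endpoints' difference, ∂[p,q] = q − p.
As a 5×5 matrix over Z this has rank 4, with invariant factors (1,1,1,1).

Reading off H_k = ker ∂_k / im ∂_{k+1}:

  H_0: rank C_0 − rank ∂_1 = 5 − 4 = 1, and the invariant factors of ∂_1 are all 1, so H_0 = Z.
  H_1: rank ker ∂_1 − rank ∂_2 = (5 − 4) − 0 = 1, and there is no ∂_2, so H_1 = Z.

(K is a triangulation of the circle S^1.)

Hence the Betti numbers are b_0 = 1, b_1 = 1.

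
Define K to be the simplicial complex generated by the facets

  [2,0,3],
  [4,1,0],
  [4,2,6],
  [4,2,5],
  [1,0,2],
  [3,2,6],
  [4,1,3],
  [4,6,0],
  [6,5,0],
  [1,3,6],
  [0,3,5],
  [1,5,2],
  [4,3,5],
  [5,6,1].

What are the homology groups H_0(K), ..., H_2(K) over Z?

Order the vertices as 0 < 1 < 2 < 3 < 4 < 5 < 6. Listing each simplex with vertices in this order, K has dimension 2 with simplices:

  0-simplices (7): [0], [1], [2], [3], [4], [5], [6]
  1-simplices (21): [0,1], [0,2], [0,3], [0,4], [0,5], [0,6], [1,2], [1,3], [1,4], [1,5], [1,6], [2,3], [2,4], [2,5], [2,6], [3,4], [3,5], [3,6], [4,5], [4,6], [5,6]
  2-simplices (14): [0,1,2], [0,1,4], [0,2,3], [0,3,5], [0,4,6], [0,5,6], [1,2,5], [1,3,4], [1,3,6], [1,5,6], [2,3,6], [2,4,5], [2,4,6], [3,4,5]

so the chain groups are C_0 ≅ Z^7, C_1 ≅ Z^21, C_2 ≅ Z^14.

∂_1: C_1 → C_0 is given by ∂[p,q] = [q] − [p]. For instance
  ∂[0,2] = [2] − [0].
This gives a 7×21 integer matrix of rank 6; reducing to Smith normal form yields diagonal entries (1,1,1,1,1,1).

Boundary ∂_2: C_2 → C_1 acts by ∂[p,q,r] = [q,r] − [p,r] + [p,q]. For instance
  ∂[0,1,2] = [1,2] − [0,2] + [0,1],
  ∂[0,5,6] = [5,6] − [0,6] + [0,5].
The 21×14 boundary matrix has rank 13 and Smith normal form diag(1,1,1,1,1,1,1,1,1,1,1,1,1).

Computing H_k = (kernel of ∂_k) / (image of ∂_{k+1}):

  H_0: rank C_0 − rank ∂_1 = 7 − 6 = 1, and the invariant factors of ∂_1 are all 1, so H_0 = Z.
  H_1: rank ker ∂_1 − rank ∂_2 = (21 − 6) − 13 = 2, and the invariant factors of ∂_2 are all 1, so H_1 = Z^2.
  H_2: rank ker ∂_2 − rank ∂_3 = (14 − 13) − 0 = 1, and there is no ∂_3, so H_2 = Z.

(K is a triangulation of the torus T^2.)

H_0 = Z,  H_1 = Z^2,  H_2 = Z.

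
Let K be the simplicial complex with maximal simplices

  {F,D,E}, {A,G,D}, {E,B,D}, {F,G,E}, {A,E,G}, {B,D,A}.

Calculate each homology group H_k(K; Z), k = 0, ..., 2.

Take the total order A < B < D < E < F < G on the vertex set. Then K (dimension 2) consists of the simplices:

  0-simplices (6): A, B, D, E, F, G
  1-simplices (12): AB, AD, AE, AG, BD, BE, DE, DF, DG, EF, EG, FG
  2-simplices (6): ABD, ADG, AEG, BDE, DEF, EFG

giving chain groups C_0 ≅ Z^6, C_1 ≅ Z^12, C_2 ≅ Z^6.

∂_1: C_1 → C_0 maps an edge to its endpoints' difference, ∂[p,q] = q − p. For instance
  ∂BD = D − B.
The resulting 6×12 matrix has rank 5, and its Smith normal form has invariant factors (1,1,1,1,1).

Boundary ∂_2: C_2 → C_1 sends each 2-simplex [p,q,r] to [q,r] − [p,r] + [p,q]. For instance
  ∂ABD = BD − AD + AB,
  ∂BDE = DE − BE + BD.
This gives a 12×6 integer matrix of rank 6; reducing to Smith normal form yields diagonal entries (1,1,1,1,1,1).

Computing H_k = (kernel of ∂_k) / (image of ∂_{k+1}):

  H_0: rank C_0 − rank ∂_1 = 6 − 5 = 1, and the invariant factors of ∂_1 are all 1, so H_0 = Z.
  H_1: rank ker ∂_1 − rank ∂_2 = (12 − 5) − 6 = 1, and the invariant factors of ∂_2 are all 1, so H_1 = Z.
  H_2: rank ker ∂_2 − rank ∂_3 = (6 − 6) − 0 = 0, and there is no ∂_3, so H_2 = 0.

(K is a triangulation of the cylinder S^1 x I.)

H_0 = Z,  H_1 = Z,  H_2 = 0.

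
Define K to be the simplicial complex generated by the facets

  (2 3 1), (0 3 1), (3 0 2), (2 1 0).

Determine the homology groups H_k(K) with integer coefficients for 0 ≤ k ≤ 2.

H_0 = Z,  H_1 = 0,  H_2 = Z.

Fix the vertex order 0 < 1 < 2 < 3 and write every simplex with vertices in increasing order. Then dim K = 2 and the simplices of K are:

  0-simplices (4): [0], [1], [2], [3]
  1-simplices (6): [0,1], [0,2], [0,3], [1,2], [1,3], [2,3]
  2-simplices (4): [0,1,2], [0,1,3], [0,2,3], [1,2,3]

giving chain groups C_0 ≅ Z^4, C_1 ≅ Z^6, C_2 ≅ Z^4.

The boundary map ∂_1: C_1 → C_0 is given by ∂[p,q] = [q] − [p]. For instance
  ∂[0,2] = [2] − [0].
The resulting 4×6 matrix has rank 3, and its Smith normal form has invariant factors (1,1,1).

∂_2: C_2 → C_1 acts by ∂[p,q,r] = [q,r] − [p,r] + [p,q]. For instance
  ∂[0,1,3] = [1,3] − [0,3] + [0,1],
  ∂[1,2,3] = [2,3] − [1,3] + [1,2].
The resulting 6×4 matrix has rank 3, and its Smith normal form has invariant factors (1,1,1).

From H_k ≅ ker(∂_k) / im(∂_{k+1}) we obtain:

  H_0: rank C_0 − rank ∂_1 = 4 − 3 = 1, and the invariant factors of ∂_1 are all 1, so H_0 = Z.
  H_1: rank ker ∂_1 − rank ∂_2 = (6 − 3) − 3 = 0, and the invariant factors of ∂_2 are all 1, so H_1 = 0.
  H_2: rank ker ∂_2 − rank ∂_3 = (4 − 3) − 0 = 1, and there is no ∂_3, so H_2 = Z.

(K is a triangulation of the 2-sphere S^2.)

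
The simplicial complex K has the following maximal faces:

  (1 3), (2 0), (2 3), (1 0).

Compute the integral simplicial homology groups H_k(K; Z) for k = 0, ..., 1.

Order the vertices as 0 < 1 < 2 < 3. Listing each simplex with vertices in this order, K has dimension 1 with simplices:

  0-simplices (4): [0], [1], [2], [3]
  1-simplices (4): [0,1], [0,2], [1,3], [2,3]

Hence C_0 ≅ Z^4, C_1 ≅ Z^4.

The boundary map ∂_1: C_1 → C_0 maps an edge to its endpoints' difference, ∂[p,q] = q − p. For instance
  ∂[2,3] = [3] − [2].
This gives a 4×4 integer matrix of rank 3; reducing to Smith normal form yields diagonal entries (1,1,1).

Computing H_k = (kernel of ∂_k) / (image of ∂_{k+1}):

  H_0: rank C_0 − rank ∂_1 = 4 − 3 = 1, and the invariant factors of ∂_1 are all 1, so H_0 ≅ Z.
  H_1: rank ker ∂_1 − rank ∂_2 = (4 − 3) − 0 = 1, and there is no ∂_2, so H_1 ≅ Z.

(K is a triangulation of the circle S^1.)

H_0 = Z,  H_1 = Z.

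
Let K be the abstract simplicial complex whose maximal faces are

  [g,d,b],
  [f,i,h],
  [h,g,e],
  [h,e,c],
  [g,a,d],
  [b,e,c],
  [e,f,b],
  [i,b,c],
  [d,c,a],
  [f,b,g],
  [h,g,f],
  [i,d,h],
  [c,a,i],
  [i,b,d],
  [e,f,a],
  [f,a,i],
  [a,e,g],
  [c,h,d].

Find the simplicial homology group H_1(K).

H_1 ≅ Z ⊕ Z/2Z.

K has 9 vertices, 27 edges, 18 triangles.
rank ∂_1 = 8, rank ∂_2 = 18 ⇒ b_1 = 27 − 8 − 18 = 1; ∂_2 has invariant factor(s) [2] giving torsion. So H_1 ≅ Z ⊕ Z/2Z.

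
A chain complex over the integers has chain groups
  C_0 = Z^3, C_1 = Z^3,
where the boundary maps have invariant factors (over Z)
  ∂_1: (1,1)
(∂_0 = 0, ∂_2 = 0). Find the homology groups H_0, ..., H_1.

H_0 ≅ Z,  H_1 ≅ Z.

H_0: b_0 = 3 − 0 − 2 = 1; torsion from ∂_1 factors > 1: none. So H_0 ≅ Z.
H_1: b_1 = 3 − 2 − 0 = 1; torsion from ∂_2 factors > 1: none. So H_1 ≅ Z.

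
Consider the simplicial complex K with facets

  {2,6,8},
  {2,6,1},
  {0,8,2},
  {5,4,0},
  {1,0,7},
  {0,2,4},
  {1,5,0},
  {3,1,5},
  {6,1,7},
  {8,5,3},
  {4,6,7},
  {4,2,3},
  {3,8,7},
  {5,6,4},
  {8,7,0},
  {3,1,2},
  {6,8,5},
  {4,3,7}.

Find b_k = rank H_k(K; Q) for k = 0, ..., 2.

Order the vertices as 0 < 1 < 2 < 3 < 4 < 5 < 6 < 7 < 8. Listing each simplex with vertices in this order, K has dimension 2 with simplices:

  0-simplices (9): [0], [1], [2], [3], [4], [5], [6], [7], [8]
  1-simplices (27): (27 of them)
  2-simplices (18): [0,1,5], [0,1,7], [0,2,4], [0,2,8], [0,4,5], [0,7,8], [1,2,3], [1,2,6], [1,3,5], [1,6,7], [2,3,4], [2,6,8], [3,4,7], [3,5,8], [3,7,8], [4,5,6], [4,6,7], [5,6,8]

giving chain groups C_0 ≅ Z^9, C_1 ≅ Z^27, C_2 ≅ Z^18.

The boundary map ∂_1: C_1 → C_0 maps an edge to its endpoints' difference, ∂[p,q] = q − p. For instance
  ∂[0,4] = [4] − [0].
The resulting 9×27 matrix has rank 8, and its Smith normal form has invariant factors (1,1,1,1,1,1,1,1).

∂_2: C_2 → C_1 maps a triangle to the signed sum of its edges. For instance
  ∂[0,4,5] = [4,5] − [0,5] + [0,4],
  ∂[0,1,5] = [1,5] − [0,5] + [0,1].
As a 27×18 matrix over Z this has rank 17, with invariant factors (1,1,1,1,1,1,1,1,1,1,1,1,1,1,1,1,1).

Computing H_k = (kernel of ∂_k) / (image of ∂_{k+1}):

  H_0: rank C_0 − rank ∂_1 = 9 − 8 = 1, and the invariant factors of ∂_1 are all 1, so H_0 = Z.
  H_1: rank ker ∂_1 − rank ∂_2 = (27 − 8) − 17 = 2, and the invariant factors of ∂_2 are all 1, so H_1 = Z^2.
  H_2: rank ker ∂_2 − rank ∂_3 = (18 − 17) − 0 = 1, and there is no ∂_3, so H_2 = Z.

Hence the Betti numbers are b_0 = 1, b_1 = 2, b_2 = 1.

b_0 = 1, b_1 = 2, b_2 = 1.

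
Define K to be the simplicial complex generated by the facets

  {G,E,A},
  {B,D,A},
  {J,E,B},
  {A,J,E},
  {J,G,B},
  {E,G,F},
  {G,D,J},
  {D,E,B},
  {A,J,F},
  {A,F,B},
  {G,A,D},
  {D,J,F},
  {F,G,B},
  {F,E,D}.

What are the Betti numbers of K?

b_0 = 1, b_1 = 2, b_2 = 1.

K has 7 vertices, 21 edges, 14 triangles.
rank ∂_0 = 0, rank ∂_1 = 6 ⇒ b_0 = 7 − 0 − 6 = 1; all invariant factors of ∂_1 are 1 so no torsion. So H_0 = Z.
rank ∂_1 = 6, rank ∂_2 = 13 ⇒ b_1 = 21 − 6 − 13 = 2; all invariant factors of ∂_2 are 1 so no torsion. So H_1 = Z^2.
rank ∂_2 = 13, rank ∂_3 = 0 ⇒ b_2 = 14 − 13 − 0 = 1. So H_2 = Z.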